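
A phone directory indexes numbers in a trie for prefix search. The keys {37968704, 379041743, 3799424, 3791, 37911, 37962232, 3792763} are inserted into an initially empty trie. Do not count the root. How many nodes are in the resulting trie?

For each word, the new-node count is its length minus the longest prefix already in the trie:
  "37968704" → 8 new (3, 7, 9, 6, 8, 7, 0, 4)
  "379041743" → prefix "379" already present; 6 new (0, 4, 1, 7, 4, 3)
  "3799424" → prefix "379" already present; 4 new (9, 4, 2, 4)
  "3791" → prefix "379" already present; 1 new (1)
  "37911" → prefix "3791" already present; 1 new (1)
  "37962232" → prefix "3796" already present; 4 new (2, 2, 3, 2)
  "3792763" → prefix "379" already present; 4 new (2, 7, 6, 3)
Total nodes = 8 + 6 + 4 + 1 + 1 + 4 + 4 = 28

28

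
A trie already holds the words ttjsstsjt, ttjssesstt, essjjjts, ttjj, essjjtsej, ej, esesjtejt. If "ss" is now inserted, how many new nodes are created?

2

"ss" shares no prefix with any stored word, so all 2 characters open new nodes.
2 − 0 = 2 new nodes.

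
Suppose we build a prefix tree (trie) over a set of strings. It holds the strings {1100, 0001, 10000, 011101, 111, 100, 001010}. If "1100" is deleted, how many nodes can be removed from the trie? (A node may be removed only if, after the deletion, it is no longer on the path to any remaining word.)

Walk "1100" from the leaf back toward the root, removing each node that no remaining word uses.
The suffix "00" (2 nodes) is used only by "1100"; the node for "11" still has the child "1", so pruning stops there.
Nodes removed: 2

2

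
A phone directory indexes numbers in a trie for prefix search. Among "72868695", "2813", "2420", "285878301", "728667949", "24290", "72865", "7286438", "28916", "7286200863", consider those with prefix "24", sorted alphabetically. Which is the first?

Filter for "24…" and sort: "2420", "24290"
Position 1: 2420

2420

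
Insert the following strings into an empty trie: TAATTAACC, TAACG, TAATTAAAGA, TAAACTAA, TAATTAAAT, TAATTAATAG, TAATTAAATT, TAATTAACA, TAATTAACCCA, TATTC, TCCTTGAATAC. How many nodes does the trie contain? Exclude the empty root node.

40

Count nodes per top-level branch (shared prefixes stored once):
  'T'-branch (TAAACTAA, TAACG, TAATTAAAGA, TAATTAAAT, TAATTAAATT, TAATTAACA, TAATTAACC, TAATTAACCCA, TAATTAATAG, TATTC, TCCTTGAATAC): 40 nodes
Sum: 40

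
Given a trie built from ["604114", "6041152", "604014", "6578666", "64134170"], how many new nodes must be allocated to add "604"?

"604" is already a full path in the trie; only an end-marker is added.
No new nodes are needed: 0.

0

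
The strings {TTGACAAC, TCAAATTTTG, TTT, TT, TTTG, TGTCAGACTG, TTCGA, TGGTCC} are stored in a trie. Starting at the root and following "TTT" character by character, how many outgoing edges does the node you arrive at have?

1

Follow the path "TTT" to its node, then look at its outgoing edges.
Distinct next characters after "TTT": G.
That node has 1 child edge.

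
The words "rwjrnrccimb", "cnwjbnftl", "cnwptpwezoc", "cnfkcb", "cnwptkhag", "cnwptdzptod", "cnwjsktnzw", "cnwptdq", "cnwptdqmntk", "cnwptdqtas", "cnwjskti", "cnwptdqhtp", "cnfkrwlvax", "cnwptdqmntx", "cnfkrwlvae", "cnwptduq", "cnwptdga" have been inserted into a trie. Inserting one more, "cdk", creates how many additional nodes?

2

The longest prefix of "cdk" already in the trie is "c" (length 1).
So 3 − 1 = 2 new nodes.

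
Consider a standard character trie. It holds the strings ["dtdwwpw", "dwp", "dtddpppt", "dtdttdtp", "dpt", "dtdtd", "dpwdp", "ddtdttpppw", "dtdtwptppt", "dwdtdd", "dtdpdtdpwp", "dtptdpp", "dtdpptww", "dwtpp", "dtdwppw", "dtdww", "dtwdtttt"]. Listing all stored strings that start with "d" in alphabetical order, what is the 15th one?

dwdtdd

DFS of the "d" subtree visits, in order: "ddtdttpppw", "dpt", "dpwdp", "dtddpppt", "dtdpdtdpwp", "dtdpptww", "dtdtd", "dtdttdtp", "dtdtwptppt", "dtdwppw", "dtdww", "dtdwwpw", "dtptdpp", "dtwdtttt", "dwdtdd", "dwp", "dwtpp"
The 15th is dwdtdd.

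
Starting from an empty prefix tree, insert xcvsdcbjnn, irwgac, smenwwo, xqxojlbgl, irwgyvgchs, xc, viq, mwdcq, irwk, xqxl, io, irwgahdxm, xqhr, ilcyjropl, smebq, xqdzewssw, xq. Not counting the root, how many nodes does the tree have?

Count nodes per top-level branch (shared prefixes stored once):
  'i'-branch (ilcyjropl, io, irwgac, irwgahdxm, irwgyvgchs, irwk): 26 nodes
  'm'-branch (mwdcq): 5 nodes
  's'-branch (smebq, smenwwo): 9 nodes
  'v'-branch (viq): 3 nodes
  'x'-branch (xc, xcvsdcbjnn, xq, xqdzewssw, xqhr, xqxl, xqxojlbgl): 28 nodes
Sum: 71

71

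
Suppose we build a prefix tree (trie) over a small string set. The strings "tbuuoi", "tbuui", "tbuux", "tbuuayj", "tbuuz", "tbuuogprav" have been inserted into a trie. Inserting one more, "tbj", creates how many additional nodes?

Walking "tbj" from the root, the first 2 characters ("tb") follow existing edges; "j" is the first miss.
New nodes needed: |"tbj"| − 2 = 3 − 2 = 1.

1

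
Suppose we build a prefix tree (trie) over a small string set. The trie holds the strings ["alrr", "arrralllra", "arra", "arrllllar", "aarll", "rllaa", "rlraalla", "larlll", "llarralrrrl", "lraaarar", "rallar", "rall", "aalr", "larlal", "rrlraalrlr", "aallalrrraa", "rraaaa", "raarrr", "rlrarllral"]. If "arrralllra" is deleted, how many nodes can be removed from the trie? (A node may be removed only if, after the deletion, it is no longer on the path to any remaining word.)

7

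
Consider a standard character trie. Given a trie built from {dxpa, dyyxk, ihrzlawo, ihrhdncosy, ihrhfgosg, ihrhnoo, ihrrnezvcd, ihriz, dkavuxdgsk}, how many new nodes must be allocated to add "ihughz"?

Walking "ihughz" from the root, the first 2 characters ("ih") follow existing edges; "u" is the first miss.
Each of the 4 remaining characters creates one node.

4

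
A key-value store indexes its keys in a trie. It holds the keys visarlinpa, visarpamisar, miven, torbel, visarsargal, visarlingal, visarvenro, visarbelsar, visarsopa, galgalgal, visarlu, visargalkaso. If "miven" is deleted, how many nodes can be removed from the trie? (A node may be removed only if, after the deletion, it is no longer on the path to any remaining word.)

After clearing the end-marker at "miven", prune upward until reaching a node still needed by another word.
No other word shares any prefix with "miven", so all 5 of its nodes go.
Nodes removed: 5

5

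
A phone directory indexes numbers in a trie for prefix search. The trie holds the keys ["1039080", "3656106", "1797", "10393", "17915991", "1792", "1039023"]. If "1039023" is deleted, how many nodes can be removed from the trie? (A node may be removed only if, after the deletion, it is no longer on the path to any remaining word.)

2

After clearing the end-marker at "1039023", prune upward until reaching a node still needed by another word.
The suffix "23" (2 nodes) is used only by "1039023"; the node for "10390" still has the child "8", so pruning stops there.
Nodes removed: 2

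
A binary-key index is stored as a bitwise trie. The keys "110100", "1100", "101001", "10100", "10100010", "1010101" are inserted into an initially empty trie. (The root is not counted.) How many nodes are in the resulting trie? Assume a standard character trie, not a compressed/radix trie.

For each word, the new-node count is its length minus the longest prefix already in the trie:
  "110100" → 6 new (1, 1, 0, 1, 0, 0)
  "1100" → prefix "110" already present; 1 new (0)
  "101001" → prefix "1" already present; 5 new (0, 1, 0, 0, 1)
  "10100" → prefix "10100" already present; 0 new (none)
  "10100010" → prefix "10100" already present; 3 new (0, 1, 0)
  "1010101" → prefix "1010" already present; 3 new (1, 0, 1)
Total nodes = 6 + 1 + 5 + 0 + 3 + 3 = 18

18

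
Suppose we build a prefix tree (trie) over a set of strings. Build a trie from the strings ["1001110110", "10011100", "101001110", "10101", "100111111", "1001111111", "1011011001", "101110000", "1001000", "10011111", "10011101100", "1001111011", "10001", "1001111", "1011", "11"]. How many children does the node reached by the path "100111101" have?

1

Walk "100111101" from the root, arriving at one node.
Distinct next characters after "100111101": 1.
That node has 1 child edge.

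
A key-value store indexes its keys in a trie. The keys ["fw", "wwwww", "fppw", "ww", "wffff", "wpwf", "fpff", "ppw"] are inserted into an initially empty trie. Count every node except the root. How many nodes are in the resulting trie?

Trace insertions, counting only characters that open a new branch:
  "fw" → 2 new (f, w)
  "wwwww" → 5 new (w, w, w, w, w)
  "fppw" → prefix "f" already present; 3 new (p, p, w)
  "ww" → prefix "ww" already present; 0 new (none)
  "wffff" → prefix "w" already present; 4 new (f, f, f, f)
  "wpwf" → prefix "w" already present; 3 new (p, w, f)
  "fpff" → prefix "fp" already present; 2 new (f, f)
  "ppw" → 3 new (p, p, w)
Total nodes = 2 + 5 + 3 + 0 + 4 + 3 + 2 + 3 = 22

22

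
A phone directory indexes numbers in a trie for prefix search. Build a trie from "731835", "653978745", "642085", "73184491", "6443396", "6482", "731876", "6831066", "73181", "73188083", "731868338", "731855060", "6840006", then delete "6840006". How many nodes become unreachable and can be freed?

5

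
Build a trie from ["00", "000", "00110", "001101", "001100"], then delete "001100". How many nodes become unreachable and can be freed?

A node on "001100"'s path can go only if nothing else ends at it or branches off below it.
The suffix "0" (1 node) is used only by "001100"; the node for "00110" still has the child "1", so pruning stops there.
Nodes removed: 1

1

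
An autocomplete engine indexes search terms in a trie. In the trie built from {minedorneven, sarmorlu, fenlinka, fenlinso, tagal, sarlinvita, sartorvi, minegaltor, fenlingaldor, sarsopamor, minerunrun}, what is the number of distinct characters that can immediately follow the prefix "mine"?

3

Follow the path "mine" to its node, then look at its outgoing edges.
Characters that immediately follow "mine" among the stored strings: {d, g, r}.
That node has 3 child edges.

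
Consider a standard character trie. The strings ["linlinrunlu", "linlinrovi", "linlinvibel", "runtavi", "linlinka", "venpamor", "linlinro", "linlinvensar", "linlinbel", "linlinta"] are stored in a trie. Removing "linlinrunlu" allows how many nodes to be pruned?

A node on "linlinrunlu"'s path can go only if nothing else ends at it or branches off below it.
The suffix "unlu" (4 nodes) is used only by "linlinrunlu"; the node for "linlinr" still has the child "o", so pruning stops there.
Nodes removed: 4

4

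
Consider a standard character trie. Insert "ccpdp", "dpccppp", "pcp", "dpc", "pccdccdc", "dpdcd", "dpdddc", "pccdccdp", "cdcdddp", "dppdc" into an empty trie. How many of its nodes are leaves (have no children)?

9

A leaf is a node with no children — equivalently, the end of a word that is not a proper prefix of any other stored word.
Those words: "ccpdp", "cdcdddp", "dpccppp", "dpdcd", "dpdddc", "dppdc", "pccdccdc", "pccdccdp", "pcp"
Leaf count: 9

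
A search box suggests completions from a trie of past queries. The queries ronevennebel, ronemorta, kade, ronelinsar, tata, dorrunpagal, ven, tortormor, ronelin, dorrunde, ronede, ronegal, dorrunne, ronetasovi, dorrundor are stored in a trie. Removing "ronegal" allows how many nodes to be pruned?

3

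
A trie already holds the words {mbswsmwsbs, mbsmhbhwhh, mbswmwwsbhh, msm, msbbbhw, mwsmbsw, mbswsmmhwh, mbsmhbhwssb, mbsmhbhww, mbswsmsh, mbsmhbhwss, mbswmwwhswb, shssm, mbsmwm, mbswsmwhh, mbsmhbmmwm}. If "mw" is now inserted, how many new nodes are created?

Every character of "mw" already lies on an existing path (it is a prefix of some stored word).
No new nodes are needed: 0.

0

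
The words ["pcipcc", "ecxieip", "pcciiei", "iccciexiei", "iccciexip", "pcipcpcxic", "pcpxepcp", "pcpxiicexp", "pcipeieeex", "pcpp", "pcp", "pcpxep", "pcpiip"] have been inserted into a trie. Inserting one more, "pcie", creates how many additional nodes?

1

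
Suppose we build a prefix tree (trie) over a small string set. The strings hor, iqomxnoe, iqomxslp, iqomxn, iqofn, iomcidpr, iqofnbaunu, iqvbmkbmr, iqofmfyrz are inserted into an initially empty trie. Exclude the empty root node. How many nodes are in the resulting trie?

40

Count nodes per top-level branch (shared prefixes stored once):
  'h'-branch (hor): 3 nodes
  'i'-branch (iomcidpr, iqofmfyrz, iqofn, iqofnbaunu, iqomxn, iqomxnoe, iqomxslp, iqvbmkbmr): 37 nodes
Sum: 40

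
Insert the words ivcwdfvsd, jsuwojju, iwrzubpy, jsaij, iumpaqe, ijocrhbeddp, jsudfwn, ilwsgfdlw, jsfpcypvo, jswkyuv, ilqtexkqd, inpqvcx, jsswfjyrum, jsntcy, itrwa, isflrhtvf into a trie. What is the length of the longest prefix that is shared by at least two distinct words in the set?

3

The deepest shared node is where two words last agree before diverging.
"jsudfwn" and "jsuwojju" agree on "jsu" (3 characters) before diverging; nothing deeper is shared.
Longest shared-prefix length: 3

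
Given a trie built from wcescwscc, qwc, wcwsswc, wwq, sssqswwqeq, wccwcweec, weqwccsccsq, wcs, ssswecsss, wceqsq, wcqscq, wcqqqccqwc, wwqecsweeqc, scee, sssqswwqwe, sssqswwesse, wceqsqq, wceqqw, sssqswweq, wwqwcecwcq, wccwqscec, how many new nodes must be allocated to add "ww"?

0

"ww" is already a full path in the trie; only an end-marker is added.
No new nodes are needed: 0.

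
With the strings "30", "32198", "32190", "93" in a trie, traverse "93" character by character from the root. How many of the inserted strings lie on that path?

Walk "93" from the root; an end-of-word marker is hit whenever a stored word is a prefix of "93".
Prefixes of the query that are stored words: "93"
Count: 1

1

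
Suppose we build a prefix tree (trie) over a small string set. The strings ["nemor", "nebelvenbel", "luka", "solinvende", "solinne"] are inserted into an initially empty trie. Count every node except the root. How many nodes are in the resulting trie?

For each word, the new-node count is its length minus the longest prefix already in the trie:
  "nemor" → 5 new (n, e, m, o, r)
  "nebelvenbel" → prefix "ne" already present; 9 new (b, e, l, v, e, n, b, e, l)
  "luka" → 4 new (l, u, k, a)
  "solinvende" → 10 new (s, o, l, i, n, v, e, n, d, e)
  "solinne" → prefix "solin" already present; 2 new (n, e)
Total nodes = 5 + 9 + 4 + 10 + 2 = 30

30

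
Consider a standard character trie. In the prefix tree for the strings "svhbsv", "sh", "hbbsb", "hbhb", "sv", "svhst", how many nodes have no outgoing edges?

A leaf is a node with no children — equivalently, the end of a word that is not a proper prefix of any other stored word.
Those words: "hbbsb", "hbhb", "sh", "svhbsv", "svhst"
Leaf count: 5

5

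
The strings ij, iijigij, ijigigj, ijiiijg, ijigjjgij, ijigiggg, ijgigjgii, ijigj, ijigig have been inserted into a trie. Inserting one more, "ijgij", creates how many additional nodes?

"ijgi" is already a path in the trie; the remaining "j" must be added.
So 5 − 4 = 1 new nodes.

1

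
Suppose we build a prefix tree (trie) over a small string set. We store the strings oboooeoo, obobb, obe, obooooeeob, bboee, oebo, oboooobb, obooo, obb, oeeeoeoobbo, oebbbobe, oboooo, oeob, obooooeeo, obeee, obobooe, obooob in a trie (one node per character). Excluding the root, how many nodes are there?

49

Trace insertions, counting only characters that open a new branch:
  "oboooeoo" → 8 new (o, b, o, o, o, e, o, o)
  "obobb" → prefix "obo" already present; 2 new (b, b)
  "obe" → prefix "ob" already present; 1 new (e)
  "obooooeeob" → prefix "obooo" already present; 5 new (o, e, e, o, b)
  "bboee" → 5 new (b, b, o, e, e)
  "oebo" → prefix "o" already present; 3 new (e, b, o)
  "oboooobb" → prefix "oboooo" already present; 2 new (b, b)
  "obooo" → prefix "obooo" already present; 0 new (none)
  "obb" → prefix "ob" already present; 1 new (b)
  "oeeeoeoobbo" → prefix "oe" already present; 9 new (e, e, o, e, o, o, b, b, o)
  "oebbbobe" → prefix "oeb" already present; 5 new (b, b, o, b, e)
  "oboooo" → prefix "oboooo" already present; 0 new (none)
  "oeob" → prefix "oe" already present; 2 new (o, b)
  "obooooeeo" → prefix "obooooeeo" already present; 0 new (none)
  "obeee" → prefix "obe" already present; 2 new (e, e)
  "obobooe" → prefix "obob" already present; 3 new (o, o, e)
  "obooob" → prefix "obooo" already present; 1 new (b)
Total nodes = 8 + 2 + 1 + 5 + 5 + 3 + 2 + 0 + 1 + 9 + 5 + 0 + 2 + 0 + 2 + 3 + 1 = 49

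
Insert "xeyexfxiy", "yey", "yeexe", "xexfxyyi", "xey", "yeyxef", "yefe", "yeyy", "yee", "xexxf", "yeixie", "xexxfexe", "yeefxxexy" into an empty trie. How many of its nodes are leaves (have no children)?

A leaf is a node with no children — equivalently, the end of a word that is not a proper prefix of any other stored word.
Those words: "xexfxyyi", "xexxfexe", "xeyexfxiy", "yeefxxexy", "yeexe", "yefe", "yeixie", "yeyxef", "yeyy"
Leaf count: 9

9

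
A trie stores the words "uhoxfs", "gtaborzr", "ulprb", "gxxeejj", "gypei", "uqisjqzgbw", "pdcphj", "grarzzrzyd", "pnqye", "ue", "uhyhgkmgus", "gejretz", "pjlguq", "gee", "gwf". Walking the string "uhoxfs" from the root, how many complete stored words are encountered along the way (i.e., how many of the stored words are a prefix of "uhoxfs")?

1

Traverse "uhoxfs" character by character; count nodes along the way that are marked as word ends.
Prefixes of the query that are stored words: "uhoxfs"
Count: 1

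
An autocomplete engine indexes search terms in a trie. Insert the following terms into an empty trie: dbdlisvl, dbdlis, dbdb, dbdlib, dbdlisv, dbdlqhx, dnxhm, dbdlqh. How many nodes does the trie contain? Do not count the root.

Count nodes per top-level branch (shared prefixes stored once):
  'd'-branch (dbdb, dbdlib, dbdlis, dbdlisv, dbdlisvl, dbdlqh, dbdlqhx, dnxhm): 17 nodes
Sum: 17

17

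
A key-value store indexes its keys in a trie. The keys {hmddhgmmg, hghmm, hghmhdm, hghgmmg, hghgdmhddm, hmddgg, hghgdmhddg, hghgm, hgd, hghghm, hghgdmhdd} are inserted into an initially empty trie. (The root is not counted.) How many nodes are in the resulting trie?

Count nodes per top-level branch (shared prefixes stored once):
  'h'-branch (hgd, hghgdmhdd, hghgdmhddg, hghgdmhddm, hghghm, hghgm, hghgmmg, hghmhdm, hghmm, hmddgg, hmddhgmmg): 32 nodes
Sum: 32

32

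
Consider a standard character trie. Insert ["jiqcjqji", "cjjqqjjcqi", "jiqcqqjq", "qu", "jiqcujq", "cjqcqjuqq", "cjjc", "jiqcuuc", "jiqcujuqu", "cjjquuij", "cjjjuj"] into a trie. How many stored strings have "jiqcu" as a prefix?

Traverse to the node for "jiqcu", then collect every word in that subtree.
Matches: "jiqcujq", "jiqcujuqu", "jiqcuuc"
Count: 3

3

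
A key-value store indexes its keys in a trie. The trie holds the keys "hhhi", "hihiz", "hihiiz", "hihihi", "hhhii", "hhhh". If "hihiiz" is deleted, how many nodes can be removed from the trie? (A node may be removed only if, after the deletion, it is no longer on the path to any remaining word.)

2

Walk "hihiiz" from the leaf back toward the root, removing each node that no remaining word uses.
The suffix "iz" (2 nodes) is used only by "hihiiz"; the node for "hihi" still has the child "z", so pruning stops there.
Nodes removed: 2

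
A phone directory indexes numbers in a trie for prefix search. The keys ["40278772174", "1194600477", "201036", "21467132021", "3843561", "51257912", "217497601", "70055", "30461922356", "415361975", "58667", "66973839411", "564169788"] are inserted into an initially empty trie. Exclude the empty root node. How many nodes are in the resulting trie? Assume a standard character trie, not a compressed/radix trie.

For each word, the new-node count is its length minus the longest prefix already in the trie:
  "40278772174" → 11 new (4, 0, 2, 7, 8, 7, 7, 2, 1, 7, 4)
  "1194600477" → 10 new (1, 1, 9, 4, 6, 0, 0, 4, 7, 7)
  "201036" → 6 new (2, 0, 1, 0, 3, 6)
  "21467132021" → prefix "2" already present; 10 new (1, 4, 6, 7, 1, 3, 2, 0, 2, 1)
  "3843561" → 7 new (3, 8, 4, 3, 5, 6, 1)
  "51257912" → 8 new (5, 1, 2, 5, 7, 9, 1, 2)
  "217497601" → prefix "21" already present; 7 new (7, 4, 9, 7, 6, 0, 1)
  "70055" → 5 new (7, 0, 0, 5, 5)
  "30461922356" → prefix "3" already present; 10 new (0, 4, 6, 1, 9, 2, 2, 3, 5, 6)
  "415361975" → prefix "4" already present; 8 new (1, 5, 3, 6, 1, 9, 7, 5)
  "58667" → prefix "5" already present; 4 new (8, 6, 6, 7)
  "66973839411" → 11 new (6, 6, 9, 7, 3, 8, 3, 9, 4, 1, 1)
  "564169788" → prefix "5" already present; 8 new (6, 4, 1, 6, 9, 7, 8, 8)
Total nodes = 11 + 10 + 6 + 10 + 7 + 8 + 7 + 5 + 10 + 8 + 4 + 11 + 8 = 105

105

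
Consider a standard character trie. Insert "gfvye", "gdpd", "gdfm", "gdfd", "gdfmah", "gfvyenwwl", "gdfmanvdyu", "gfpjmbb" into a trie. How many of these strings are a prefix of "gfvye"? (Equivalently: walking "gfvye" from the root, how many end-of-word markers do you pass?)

1

Walk "gfvye" from the root; an end-of-word marker is hit whenever a stored word is a prefix of "gfvye".
Prefixes of the query that are stored words: "gfvye"
Count: 1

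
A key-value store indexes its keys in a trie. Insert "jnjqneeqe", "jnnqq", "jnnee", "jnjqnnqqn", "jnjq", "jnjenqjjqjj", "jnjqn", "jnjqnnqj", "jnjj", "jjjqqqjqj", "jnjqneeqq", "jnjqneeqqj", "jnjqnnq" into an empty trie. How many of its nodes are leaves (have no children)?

Leaves are exactly the stored words that no other stored word extends.
Those words: "jjjqqqjqj", "jnjenqjjqjj", "jnjj", "jnjqneeqe", "jnjqneeqqj", "jnjqnnqj", "jnjqnnqqn", "jnnee", "jnnqq"
Leaf count: 9

9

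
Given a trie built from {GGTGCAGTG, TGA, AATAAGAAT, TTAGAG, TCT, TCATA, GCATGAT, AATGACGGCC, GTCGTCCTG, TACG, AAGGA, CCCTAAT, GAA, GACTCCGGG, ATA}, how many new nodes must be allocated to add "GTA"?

"GT" is already a path in the trie; the remaining "A" must be added.
So 3 − 2 = 1 new nodes.

1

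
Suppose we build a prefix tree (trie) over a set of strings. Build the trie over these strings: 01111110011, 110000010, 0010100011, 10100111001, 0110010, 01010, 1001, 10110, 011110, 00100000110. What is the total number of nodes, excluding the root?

58

Count nodes per top-level branch (shared prefixes stored once):
  '0'-branch (00100000110, 0010100011, 01010, 0110010, 011110, 01111110011): 35 nodes
  '1'-branch (1001, 10100111001, 10110, 110000010): 23 nodes
Sum: 58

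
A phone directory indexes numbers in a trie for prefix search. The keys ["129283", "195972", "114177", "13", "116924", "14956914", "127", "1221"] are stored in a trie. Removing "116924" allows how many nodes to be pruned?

After clearing the end-marker at "116924", prune upward until reaching a node still needed by another word.
The suffix "6924" (4 nodes) is used only by "116924"; the node for "11" still has the child "4", so pruning stops there.
Nodes removed: 4

4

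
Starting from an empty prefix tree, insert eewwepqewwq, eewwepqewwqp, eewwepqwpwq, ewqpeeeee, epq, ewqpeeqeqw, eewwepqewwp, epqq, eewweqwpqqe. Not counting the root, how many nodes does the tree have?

38

Trie structure (* marks end of a word):
(root)
└─ e
   ├─ e
   │  └─ w
   │     └─ w
   │        └─ e
   │           ├─ p
   │           │  └─ q
   │           │     ├─ e
   │           │     │  └─ w
   │           │     │     └─ w
   │           │     │        ├─ p *
   │           │     │        └─ q *
   │           │     │           └─ p *
   │           │     └─ w
   │           │        └─ p
   │           │           └─ w
   │           │              └─ q *
   │           └─ q
   │              └─ w
   │                 └─ p
   │                    └─ q
   │                       └─ q
   │                          └─ e *
   ├─ p
   │  └─ q *
   │     └─ q *
   └─ w
      └─ q
         └─ p
            └─ e
               └─ e
                  ├─ e
                  │  └─ e
                  │     └─ e *
                  └─ q
                     └─ e
                        └─ q
                           └─ w *
Counting every labelled node above: 38.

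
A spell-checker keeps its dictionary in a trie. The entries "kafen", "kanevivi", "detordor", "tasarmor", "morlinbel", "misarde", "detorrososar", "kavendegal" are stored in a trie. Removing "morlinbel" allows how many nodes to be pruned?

A node on "morlinbel"'s path can go only if nothing else ends at it or branches off below it.
The suffix "orlinbel" (8 nodes) is used only by "morlinbel"; the node for "m" still has the child "i", so pruning stops there.
Nodes removed: 8

8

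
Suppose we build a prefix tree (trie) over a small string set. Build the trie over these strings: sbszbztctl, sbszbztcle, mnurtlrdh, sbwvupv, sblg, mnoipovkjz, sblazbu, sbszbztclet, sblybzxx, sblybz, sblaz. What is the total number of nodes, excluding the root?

Trace insertions, counting only characters that open a new branch:
  "sbszbztctl" → 10 new (s, b, s, z, b, z, t, c, t, l)
  "sbszbztcle" → prefix "sbszbztc" already present; 2 new (l, e)
  "mnurtlrdh" → 9 new (m, n, u, r, t, l, r, d, h)
  "sbwvupv" → prefix "sb" already present; 5 new (w, v, u, p, v)
  "sblg" → prefix "sb" already present; 2 new (l, g)
  "mnoipovkjz" → prefix "mn" already present; 8 new (o, i, p, o, v, k, j, z)
  "sblazbu" → prefix "sbl" already present; 4 new (a, z, b, u)
  "sbszbztclet" → prefix "sbszbztcle" already present; 1 new (t)
  "sblybzxx" → prefix "sbl" already present; 5 new (y, b, z, x, x)
  "sblybz" → prefix "sblybz" already present; 0 new (none)
  "sblaz" → prefix "sblaz" already present; 0 new (none)
Total nodes = 10 + 2 + 9 + 5 + 2 + 8 + 4 + 1 + 5 + 0 + 0 = 46

46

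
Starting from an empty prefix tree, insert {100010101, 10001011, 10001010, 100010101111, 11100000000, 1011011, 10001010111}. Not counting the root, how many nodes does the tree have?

For each word, the new-node count is its length minus the longest prefix already in the trie:
  "100010101" → 9 new (1, 0, 0, 0, 1, 0, 1, 0, 1)
  "10001011" → prefix "1000101" already present; 1 new (1)
  "10001010" → prefix "10001010" already present; 0 new (none)
  "100010101111" → prefix "100010101" already present; 3 new (1, 1, 1)
  "11100000000" → prefix "1" already present; 10 new (1, 1, 0, 0, 0, 0, 0, 0, 0, 0)
  "1011011" → prefix "10" already present; 5 new (1, 1, 0, 1, 1)
  "10001010111" → prefix "10001010111" already present; 0 new (none)
Total nodes = 9 + 1 + 0 + 3 + 10 + 5 + 0 = 28

28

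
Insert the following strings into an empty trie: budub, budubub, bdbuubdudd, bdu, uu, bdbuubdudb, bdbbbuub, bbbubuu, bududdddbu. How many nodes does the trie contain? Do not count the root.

37

For each word, the new-node count is its length minus the longest prefix already in the trie:
  "budub" → 5 new (b, u, d, u, b)
  "budubub" → prefix "budub" already present; 2 new (u, b)
  "bdbuubdudd" → prefix "b" already present; 9 new (d, b, u, u, b, d, u, d, d)
  "bdu" → prefix "bd" already present; 1 new (u)
  "uu" → 2 new (u, u)
  "bdbuubdudb" → prefix "bdbuubdud" already present; 1 new (b)
  "bdbbbuub" → prefix "bdb" already present; 5 new (b, b, u, u, b)
  "bbbubuu" → prefix "b" already present; 6 new (b, b, u, b, u, u)
  "bududdddbu" → prefix "budu" already present; 6 new (d, d, d, d, b, u)
Total nodes = 5 + 2 + 9 + 1 + 2 + 1 + 5 + 6 + 6 = 37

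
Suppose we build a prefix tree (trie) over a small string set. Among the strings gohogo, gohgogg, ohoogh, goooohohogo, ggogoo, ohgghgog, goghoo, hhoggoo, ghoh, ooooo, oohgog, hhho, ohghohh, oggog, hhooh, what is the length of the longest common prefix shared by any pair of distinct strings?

Look for the deepest trie node that still has at least two words in its subtree.
e.g. "gohgogg" and "gohogo" share the prefix "goh" of length 3; no pair shares a longer one.
Longest shared-prefix length: 3

3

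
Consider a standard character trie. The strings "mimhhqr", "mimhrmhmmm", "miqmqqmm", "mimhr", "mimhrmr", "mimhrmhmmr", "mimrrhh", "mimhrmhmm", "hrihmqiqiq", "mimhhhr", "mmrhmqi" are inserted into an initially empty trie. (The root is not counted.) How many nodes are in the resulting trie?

Trace insertions, counting only characters that open a new branch:
  "mimhhqr" → 7 new (m, i, m, h, h, q, r)
  "mimhrmhmmm" → prefix "mimh" already present; 6 new (r, m, h, m, m, m)
  "miqmqqmm" → prefix "mi" already present; 6 new (q, m, q, q, m, m)
  "mimhr" → prefix "mimhr" already present; 0 new (none)
  "mimhrmr" → prefix "mimhrm" already present; 1 new (r)
  "mimhrmhmmr" → prefix "mimhrmhmm" already present; 1 new (r)
  "mimrrhh" → prefix "mim" already present; 4 new (r, r, h, h)
  "mimhrmhmm" → prefix "mimhrmhmm" already present; 0 new (none)
  "hrihmqiqiq" → 10 new (h, r, i, h, m, q, i, q, i, q)
  "mimhhhr" → prefix "mimhh" already present; 2 new (h, r)
  "mmrhmqi" → prefix "m" already present; 6 new (m, r, h, m, q, i)
Total nodes = 7 + 6 + 6 + 0 + 1 + 1 + 4 + 0 + 10 + 2 + 6 = 43

43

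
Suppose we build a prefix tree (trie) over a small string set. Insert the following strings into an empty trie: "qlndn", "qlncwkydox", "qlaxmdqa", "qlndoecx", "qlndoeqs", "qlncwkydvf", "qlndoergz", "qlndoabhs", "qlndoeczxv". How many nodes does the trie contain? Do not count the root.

Insert word by word; a character creates a node only if that edge doesn't already exist:
  "qlndn" → 5 new (q, l, n, d, n)
  "qlncwkydox" → prefix "qln" already present; 7 new (c, w, k, y, d, o, x)
  "qlaxmdqa" → prefix "ql" already present; 6 new (a, x, m, d, q, a)
  "qlndoecx" → prefix "qlnd" already present; 4 new (o, e, c, x)
  "qlndoeqs" → prefix "qlndoe" already present; 2 new (q, s)
  "qlncwkydvf" → prefix "qlncwkyd" already present; 2 new (v, f)
  "qlndoergz" → prefix "qlndoe" already present; 3 new (r, g, z)
  "qlndoabhs" → prefix "qlndo" already present; 4 new (a, b, h, s)
  "qlndoeczxv" → prefix "qlndoec" already present; 3 new (z, x, v)
Total nodes = 5 + 7 + 6 + 4 + 2 + 2 + 3 + 4 + 3 = 36

36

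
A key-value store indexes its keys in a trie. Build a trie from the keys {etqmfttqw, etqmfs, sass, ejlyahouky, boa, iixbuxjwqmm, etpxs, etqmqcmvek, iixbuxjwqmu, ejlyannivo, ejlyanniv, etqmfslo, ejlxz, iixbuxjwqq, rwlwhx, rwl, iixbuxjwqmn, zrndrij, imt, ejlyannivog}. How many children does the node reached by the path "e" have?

Walk "e" from the root, arriving at one node.
Distinct next characters after "e": j, t.
That node has 2 child edges.

2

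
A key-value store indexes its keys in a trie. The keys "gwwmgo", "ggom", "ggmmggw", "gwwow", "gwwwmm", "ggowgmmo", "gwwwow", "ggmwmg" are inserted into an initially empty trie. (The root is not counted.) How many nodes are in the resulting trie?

29

For each word, the new-node count is its length minus the longest prefix already in the trie:
  "gwwmgo" → 6 new (g, w, w, m, g, o)
  "ggom" → prefix "g" already present; 3 new (g, o, m)
  "ggmmggw" → prefix "gg" already present; 5 new (m, m, g, g, w)
  "gwwow" → prefix "gww" already present; 2 new (o, w)
  "gwwwmm" → prefix "gww" already present; 3 new (w, m, m)
  "ggowgmmo" → prefix "ggo" already present; 5 new (w, g, m, m, o)
  "gwwwow" → prefix "gwww" already present; 2 new (o, w)
  "ggmwmg" → prefix "ggm" already present; 3 new (w, m, g)
Total nodes = 6 + 3 + 5 + 2 + 3 + 5 + 2 + 3 = 29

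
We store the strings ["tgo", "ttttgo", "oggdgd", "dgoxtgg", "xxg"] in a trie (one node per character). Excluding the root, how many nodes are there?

Trie structure (* marks end of a word):
(root)
├─ d
│  └─ g
│     └─ o
│        └─ x
│           └─ t
│              └─ g
│                 └─ g *
├─ o
│  └─ g
│     └─ g
│        └─ d
│           └─ g
│              └─ d *
├─ t
│  ├─ g
│  │  └─ o *
│  └─ t
│     └─ t
│        └─ t
│           └─ g
│              └─ o *
└─ x
   └─ x
      └─ g *
Counting every labelled node above: 24.

24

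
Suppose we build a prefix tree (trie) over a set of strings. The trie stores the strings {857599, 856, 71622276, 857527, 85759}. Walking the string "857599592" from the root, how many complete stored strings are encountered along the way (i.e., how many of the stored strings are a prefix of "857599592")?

2

Traverse "857599592" character by character; count nodes along the way that are marked as word ends.
Prefixes of the query that are stored words: "85759", "857599"
Count: 2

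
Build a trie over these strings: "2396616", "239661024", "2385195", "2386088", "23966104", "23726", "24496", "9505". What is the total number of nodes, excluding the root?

Trace insertions, counting only characters that open a new branch:
  "2396616" → 7 new (2, 3, 9, 6, 6, 1, 6)
  "239661024" → prefix "239661" already present; 3 new (0, 2, 4)
  "2385195" → prefix "23" already present; 5 new (8, 5, 1, 9, 5)
  "2386088" → prefix "238" already present; 4 new (6, 0, 8, 8)
  "23966104" → prefix "2396610" already present; 1 new (4)
  "23726" → prefix "23" already present; 3 new (7, 2, 6)
  "24496" → prefix "2" already present; 4 new (4, 4, 9, 6)
  "9505" → 4 new (9, 5, 0, 5)
Total nodes = 7 + 3 + 5 + 4 + 1 + 3 + 4 + 4 = 31

31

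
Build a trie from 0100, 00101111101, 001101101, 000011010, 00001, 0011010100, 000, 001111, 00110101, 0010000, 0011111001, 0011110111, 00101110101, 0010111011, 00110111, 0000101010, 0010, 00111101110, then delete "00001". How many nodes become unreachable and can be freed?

0

After clearing the end-marker at "00001", prune upward until reaching a node still needed by another word.
Every node on "00001" is still needed (e.g. by "000011010"), so nothing is freed.
Nodes removed: 0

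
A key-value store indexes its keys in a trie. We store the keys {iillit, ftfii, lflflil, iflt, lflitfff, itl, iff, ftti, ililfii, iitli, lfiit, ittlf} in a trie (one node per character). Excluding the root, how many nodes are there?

For each word, the new-node count is its length minus the longest prefix already in the trie:
  "iillit" → 6 new (i, i, l, l, i, t)
  "ftfii" → 5 new (f, t, f, i, i)
  "lflflil" → 7 new (l, f, l, f, l, i, l)
  "iflt" → prefix "i" already present; 3 new (f, l, t)
  "lflitfff" → prefix "lfl" already present; 5 new (i, t, f, f, f)
  "itl" → prefix "i" already present; 2 new (t, l)
  "iff" → prefix "if" already present; 1 new (f)
  "ftti" → prefix "ft" already present; 2 new (t, i)
  "ililfii" → prefix "i" already present; 6 new (l, i, l, f, i, i)
  "iitli" → prefix "ii" already present; 3 new (t, l, i)
  "lfiit" → prefix "lf" already present; 3 new (i, i, t)
  "ittlf" → prefix "it" already present; 3 new (t, l, f)
Total nodes = 6 + 5 + 7 + 3 + 5 + 2 + 1 + 2 + 6 + 3 + 3 + 3 = 46

46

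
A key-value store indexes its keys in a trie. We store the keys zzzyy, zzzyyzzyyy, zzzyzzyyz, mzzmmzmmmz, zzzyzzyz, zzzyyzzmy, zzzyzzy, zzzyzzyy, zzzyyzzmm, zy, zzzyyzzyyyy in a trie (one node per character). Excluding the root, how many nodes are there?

For each word, the new-node count is its length minus the longest prefix already in the trie:
  "zzzyy" → 5 new (z, z, z, y, y)
  "zzzyyzzyyy" → prefix "zzzyy" already present; 5 new (z, z, y, y, y)
  "zzzyzzyyz" → prefix "zzzy" already present; 5 new (z, z, y, y, z)
  "mzzmmzmmmz" → 10 new (m, z, z, m, m, z, m, m, m, z)
  "zzzyzzyz" → prefix "zzzyzzy" already present; 1 new (z)
  "zzzyyzzmy" → prefix "zzzyyzz" already present; 2 new (m, y)
  "zzzyzzy" → prefix "zzzyzzy" already present; 0 new (none)
  "zzzyzzyy" → prefix "zzzyzzyy" already present; 0 new (none)
  "zzzyyzzmm" → prefix "zzzyyzzm" already present; 1 new (m)
  "zy" → prefix "z" already present; 1 new (y)
  "zzzyyzzyyyy" → prefix "zzzyyzzyyy" already present; 1 new (y)
Total nodes = 5 + 5 + 5 + 10 + 1 + 2 + 0 + 0 + 1 + 1 + 1 = 31

31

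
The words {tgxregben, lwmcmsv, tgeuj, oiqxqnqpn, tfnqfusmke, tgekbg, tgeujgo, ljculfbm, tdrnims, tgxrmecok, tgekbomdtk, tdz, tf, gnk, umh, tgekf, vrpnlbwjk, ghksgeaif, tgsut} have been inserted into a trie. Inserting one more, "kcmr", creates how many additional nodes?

4

No existing word starts with "k", so every character of "kcmr" needs a new node.
4 − 0 = 4 new nodes.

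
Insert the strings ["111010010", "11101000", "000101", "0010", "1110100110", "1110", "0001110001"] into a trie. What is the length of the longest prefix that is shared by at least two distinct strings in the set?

8

The deepest shared node is where two words last agree before diverging.
"111010010" and "1110100110" agree on "11101001" (8 characters) before diverging; nothing deeper is shared.
Longest shared-prefix length: 8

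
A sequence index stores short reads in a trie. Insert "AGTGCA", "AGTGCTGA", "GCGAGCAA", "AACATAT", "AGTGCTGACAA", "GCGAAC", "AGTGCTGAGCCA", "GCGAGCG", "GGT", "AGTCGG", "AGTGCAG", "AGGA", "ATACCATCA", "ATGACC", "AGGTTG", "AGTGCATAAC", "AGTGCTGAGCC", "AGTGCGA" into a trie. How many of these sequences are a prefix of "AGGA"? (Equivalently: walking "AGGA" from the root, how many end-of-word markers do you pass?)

1

Traverse "AGGA" character by character; count nodes along the way that are marked as word ends.
Prefixes of the query that are stored words: "AGGA"
Count: 1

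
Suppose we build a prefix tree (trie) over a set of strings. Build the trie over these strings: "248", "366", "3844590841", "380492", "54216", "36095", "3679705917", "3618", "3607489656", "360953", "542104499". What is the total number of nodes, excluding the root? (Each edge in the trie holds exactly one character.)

50

Insert word by word; a character creates a node only if that edge doesn't already exist:
  "248" → 3 new (2, 4, 8)
  "366" → 3 new (3, 6, 6)
  "3844590841" → prefix "3" already present; 9 new (8, 4, 4, 5, 9, 0, 8, 4, 1)
  "380492" → prefix "38" already present; 4 new (0, 4, 9, 2)
  "54216" → 5 new (5, 4, 2, 1, 6)
  "36095" → prefix "36" already present; 3 new (0, 9, 5)
  "3679705917" → prefix "36" already present; 8 new (7, 9, 7, 0, 5, 9, 1, 7)
  "3618" → prefix "36" already present; 2 new (1, 8)
  "3607489656" → prefix "360" already present; 7 new (7, 4, 8, 9, 6, 5, 6)
  "360953" → prefix "36095" already present; 1 new (3)
  "542104499" → prefix "5421" already present; 5 new (0, 4, 4, 9, 9)
Total nodes = 3 + 3 + 9 + 4 + 5 + 3 + 8 + 2 + 7 + 1 + 5 = 50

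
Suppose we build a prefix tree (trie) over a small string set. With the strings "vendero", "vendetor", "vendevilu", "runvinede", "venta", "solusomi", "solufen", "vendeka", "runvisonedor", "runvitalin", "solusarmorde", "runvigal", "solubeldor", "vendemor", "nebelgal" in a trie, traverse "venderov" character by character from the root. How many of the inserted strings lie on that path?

Check each prefix of "venderov" against the stored set — each match is an end-marker on the path.
Prefixes of the query that are stored words: "vendero"
Count: 1

1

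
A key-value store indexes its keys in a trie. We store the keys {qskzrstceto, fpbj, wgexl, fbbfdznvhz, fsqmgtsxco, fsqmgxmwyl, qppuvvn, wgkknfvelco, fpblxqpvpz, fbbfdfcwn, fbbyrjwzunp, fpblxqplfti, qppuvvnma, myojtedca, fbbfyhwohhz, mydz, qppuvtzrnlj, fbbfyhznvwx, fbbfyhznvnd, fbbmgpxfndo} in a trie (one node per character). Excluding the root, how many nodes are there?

122

For each word, the new-node count is its length minus the longest prefix already in the trie:
  "qskzrstceto" → 11 new (q, s, k, z, r, s, t, c, e, t, o)
  "fpbj" → 4 new (f, p, b, j)
  "wgexl" → 5 new (w, g, e, x, l)
  "fbbfdznvhz" → prefix "f" already present; 9 new (b, b, f, d, z, n, v, h, z)
  "fsqmgtsxco" → prefix "f" already present; 9 new (s, q, m, g, t, s, x, c, o)
  "fsqmgxmwyl" → prefix "fsqmg" already present; 5 new (x, m, w, y, l)
  "qppuvvn" → prefix "q" already present; 6 new (p, p, u, v, v, n)
  "wgkknfvelco" → prefix "wg" already present; 9 new (k, k, n, f, v, e, l, c, o)
  "fpblxqpvpz" → prefix "fpb" already present; 7 new (l, x, q, p, v, p, z)
  "fbbfdfcwn" → prefix "fbbfd" already present; 4 new (f, c, w, n)
  "fbbyrjwzunp" → prefix "fbb" already present; 8 new (y, r, j, w, z, u, n, p)
  "fpblxqplfti" → prefix "fpblxqp" already present; 4 new (l, f, t, i)
  "qppuvvnma" → prefix "qppuvvn" already present; 2 new (m, a)
  "myojtedca" → 9 new (m, y, o, j, t, e, d, c, a)
  "fbbfyhwohhz" → prefix "fbbf" already present; 7 new (y, h, w, o, h, h, z)
  "mydz" → prefix "my" already present; 2 new (d, z)
  "qppuvtzrnlj" → prefix "qppuv" already present; 6 new (t, z, r, n, l, j)
  "fbbfyhznvwx" → prefix "fbbfyh" already present; 5 new (z, n, v, w, x)
  "fbbfyhznvnd" → prefix "fbbfyhznv" already present; 2 new (n, d)
  "fbbmgpxfndo" → prefix "fbb" already present; 8 new (m, g, p, x, f, n, d, o)
Total nodes = 11 + 4 + 5 + 9 + 9 + 5 + 6 + 9 + 7 + 4 + 8 + 4 + 2 + 9 + 7 + 2 + 6 + 5 + 2 + 8 = 122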